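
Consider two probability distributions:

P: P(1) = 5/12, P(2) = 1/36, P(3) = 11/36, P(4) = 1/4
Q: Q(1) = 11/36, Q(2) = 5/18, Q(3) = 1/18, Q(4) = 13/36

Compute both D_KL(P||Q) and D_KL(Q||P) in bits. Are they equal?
D_KL(P||Q) = 0.7130 bits, D_KL(Q||P) = 0.8410 bits. No, they are not equal.

D_KL(P||Q) = Σ P(x) log₂(P(x)/Q(x))

Computing term by term:
  P(1)·log₂(P(1)/Q(1)) = (5/12)·log₂((5/12)/(11/36)) = 0.18644
  P(2)·log₂(P(2)/Q(2)) = (1/36)·log₂((1/36)/(5/18)) = -0.09228
  P(3)·log₂(P(3)/Q(3)) = (11/36)·log₂((11/36)/(1/18)) = 0.75149
  P(4)·log₂(P(4)/Q(4)) = (1/4)·log₂((1/4)/(13/36)) = -0.13263

D_KL(P||Q) = 0.18644 - 0.09228 + 0.75149 - 0.13263 = 0.71302 ≈ 0.7130 bits

D_KL(Q||P) = Σ Q(x) log₂(Q(x)/P(x))

Computing term by term:
  Q(1)·log₂(Q(1)/P(1)) = (11/36)·log₂((11/36)/(5/12)) = -0.13672
  Q(2)·log₂(Q(2)/P(2)) = (5/18)·log₂((5/18)/(1/36)) = 0.92276
  Q(3)·log₂(Q(3)/P(3)) = (1/18)·log₂((1/18)/(11/36)) = -0.13664
  Q(4)·log₂(Q(4)/P(4)) = (13/36)·log₂((13/36)/(1/4)) = 0.19157

D_KL(Q||P) = -0.13672 + 0.92276 - 0.13664 + 0.19157 = 0.84097 ≈ 0.8410 bits

These are NOT equal (difference: 0.1280 bits). KL divergence is asymmetric: D_KL(P||Q) ≠ D_KL(Q||P) in general.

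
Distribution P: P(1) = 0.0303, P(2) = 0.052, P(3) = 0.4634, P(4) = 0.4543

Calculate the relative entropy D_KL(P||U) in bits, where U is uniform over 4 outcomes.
0.5940 bits

U(i) = 1/4 for all i

D_KL(P||U) = Σ P(x) log₂(P(x) / (1/4))
           = Σ P(x) log₂(P(x)) + log₂(4)
           = log₂(4) - H(P)

H(P) = -Σ P(x) log₂(P(x)):
  -P(1)·log₂(P(1)) = -(0.0303)·log₂(0.0303) = 0.15285
  -P(2)·log₂(P(2)) = -(0.052)·log₂(0.052) = 0.22180
  -P(3)·log₂(P(3)) = -(0.4634)·log₂(0.4634) = 0.51422
  -P(4)·log₂(P(4)) = -(0.4543)·log₂(0.4543) = 0.51712
H(P) = 0.15285 + 0.22180 + 0.51422 + 0.51712 = 1.40599 bits

log₂(4) = 2.00000 bits

D_KL(P||U) = 2.00000 - 1.40599 = 0.59401 ≈ 0.5940 bits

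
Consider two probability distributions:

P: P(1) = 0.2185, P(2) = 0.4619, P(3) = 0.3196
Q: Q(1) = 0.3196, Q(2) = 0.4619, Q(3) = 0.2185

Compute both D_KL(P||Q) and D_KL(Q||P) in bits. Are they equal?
D_KL(P||Q) = 0.0555 bits, D_KL(Q||P) = 0.0555 bits. Yes, in this case they are equal (although KL divergence is not symmetric in general).

D_KL(P||Q) = Σ P(x) log₂(P(x)/Q(x))

Computing term by term:
  P(1)·log₂(P(1)/Q(1)) = 0.2185·log₂(0.2185/0.3196) = -0.11988
  P(2)·log₂(P(2)/Q(2)) = 0.4619·log₂(0.4619/0.4619) = 0.00000
  P(3)·log₂(P(3)/Q(3)) = 0.3196·log₂(0.3196/0.2185) = 0.17534

D_KL(P||Q) = -0.11988 + 0.00000 + 0.17534 = 0.05546 ≈ 0.0555 bits

D_KL(Q||P) = Σ Q(x) log₂(Q(x)/P(x))

Computing term by term:
  Q(1)·log₂(Q(1)/P(1)) = 0.3196·log₂(0.3196/0.2185) = 0.17534
  Q(2)·log₂(Q(2)/P(2)) = 0.4619·log₂(0.4619/0.4619) = 0.00000
  Q(3)·log₂(Q(3)/P(3)) = 0.2185·log₂(0.2185/0.3196) = -0.11988

D_KL(Q||P) = 0.17534 + 0.00000 - 0.11988 = 0.05546 ≈ 0.0555 bits

These ARE equal here. Q is P with outcomes relabeled (Q(1) = P(3), Q(3) = P(1)) by a relabeling that is its own inverse, so the two sums contain exactly the same terms in a different order. This is a special case — KL divergence is not symmetric in general: D_KL(P||Q) ≠ D_KL(Q||P) for most P, Q.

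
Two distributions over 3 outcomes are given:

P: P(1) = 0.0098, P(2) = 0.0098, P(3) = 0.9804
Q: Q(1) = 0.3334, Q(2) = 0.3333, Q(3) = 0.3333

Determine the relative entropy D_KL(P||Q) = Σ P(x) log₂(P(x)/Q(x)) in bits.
1.4263 bits

D_KL(P||Q) = Σ P(x) log₂(P(x)/Q(x))

Computing term by term:
  P(1)·log₂(P(1)/Q(1)) = 0.0098·log₂(0.0098/0.3334) = -0.04987
  P(2)·log₂(P(2)/Q(2)) = 0.0098·log₂(0.0098/0.3333) = -0.04986
  P(3)·log₂(P(3)/Q(3)) = 0.9804·log₂(0.9804/0.3333) = 1.52604

D_KL(P||Q) = -0.04987 - 0.04986 + 1.52604 = 1.42631 ≈ 1.4263 bits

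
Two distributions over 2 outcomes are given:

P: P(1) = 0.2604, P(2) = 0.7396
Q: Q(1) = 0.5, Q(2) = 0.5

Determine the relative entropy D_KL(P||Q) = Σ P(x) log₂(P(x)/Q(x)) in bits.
0.1727 bits

D_KL(P||Q) = Σ P(x) log₂(P(x)/Q(x))

Computing term by term:
  P(1)·log₂(P(1)/Q(1)) = 0.2604·log₂(0.2604/0.5) = -0.24509
  P(2)·log₂(P(2)/Q(2)) = 0.7396·log₂(0.7396/0.5) = 0.41774

D_KL(P||Q) = -0.24509 + 0.41774 = 0.17265 ≈ 0.1727 bits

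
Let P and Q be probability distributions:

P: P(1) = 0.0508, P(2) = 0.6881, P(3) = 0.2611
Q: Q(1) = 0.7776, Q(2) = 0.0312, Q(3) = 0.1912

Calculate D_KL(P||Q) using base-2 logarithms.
2.9884 bits

D_KL(P||Q) = Σ P(x) log₂(P(x)/Q(x))

Computing term by term:
  P(1)·log₂(P(1)/Q(1)) = 0.0508·log₂(0.0508/0.7776) = -0.19996
  P(2)·log₂(P(2)/Q(2)) = 0.6881·log₂(0.6881/0.0312) = 3.07099
  P(3)·log₂(P(3)/Q(3)) = 0.2611·log₂(0.2611/0.1912) = 0.11737

D_KL(P||Q) = -0.19996 + 3.07099 + 0.11737 = 2.98840 ≈ 2.9884 bits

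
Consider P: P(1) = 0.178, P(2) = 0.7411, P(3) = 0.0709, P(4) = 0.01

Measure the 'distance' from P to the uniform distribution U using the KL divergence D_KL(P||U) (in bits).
0.8993 bits

U(i) = 1/4 for all i

D_KL(P||U) = Σ P(x) log₂(P(x) / (1/4))
           = Σ P(x) log₂(P(x)) + log₂(4)
           = log₂(4) - H(P)

H(P) = -Σ P(x) log₂(P(x)):
  -P(1)·log₂(P(1)) = -(0.178)·log₂(0.178) = 0.44323
  -P(2)·log₂(P(2)) = -(0.7411)·log₂(0.7411) = 0.32035
  -P(3)·log₂(P(3)) = -(0.0709)·log₂(0.0709) = 0.27070
  -P(4)·log₂(P(4)) = -(0.01)·log₂(0.01) = 0.06644
H(P) = 0.44323 + 0.32035 + 0.27070 + 0.06644 = 1.10072 bits

log₂(4) = 2.00000 bits

D_KL(P||U) = 2.00000 - 1.10072 = 0.89928 ≈ 0.8993 bits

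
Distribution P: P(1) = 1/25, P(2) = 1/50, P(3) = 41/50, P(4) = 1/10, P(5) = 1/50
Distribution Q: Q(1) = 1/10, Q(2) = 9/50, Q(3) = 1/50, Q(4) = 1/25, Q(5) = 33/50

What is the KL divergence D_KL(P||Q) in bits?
4.3082 bits

D_KL(P||Q) = Σ P(x) log₂(P(x)/Q(x))

Computing term by term:
  P(1)·log₂(P(1)/Q(1)) = (1/25)·log₂((1/25)/(1/10)) = -0.05288
  P(2)·log₂(P(2)/Q(2)) = (1/50)·log₂((1/50)/(9/50)) = -0.06340
  P(3)·log₂(P(3)/Q(3)) = (41/50)·log₂((41/50)/(1/50)) = 4.39319
  P(4)·log₂(P(4)/Q(4)) = (1/10)·log₂((1/10)/(1/25)) = 0.13219
  P(5)·log₂(P(5)/Q(5)) = (1/50)·log₂((1/50)/(33/50)) = -0.10089

D_KL(P||Q) = -0.05288 - 0.06340 + 4.39319 + 0.13219 - 0.10089 = 4.30821 ≈ 4.3082 bits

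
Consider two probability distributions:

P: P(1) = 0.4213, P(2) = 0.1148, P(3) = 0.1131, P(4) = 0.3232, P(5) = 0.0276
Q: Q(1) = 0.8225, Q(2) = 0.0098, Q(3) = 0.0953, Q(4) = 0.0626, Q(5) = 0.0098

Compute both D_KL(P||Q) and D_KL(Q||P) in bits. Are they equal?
D_KL(P||Q) = 0.8355 bits, D_KL(Q||P) = 0.5726 bits. No, they are not equal.

D_KL(P||Q) = Σ P(x) log₂(P(x)/Q(x))

Computing term by term:
  P(1)·log₂(P(1)/Q(1)) = 0.4213·log₂(0.4213/0.8225) = -0.40663
  P(2)·log₂(P(2)/Q(2)) = 0.1148·log₂(0.1148/0.0098) = 0.40756
  P(3)·log₂(P(3)/Q(3)) = 0.1131·log₂(0.1131/0.0953) = 0.02794
  P(4)·log₂(P(4)/Q(4)) = 0.3232·log₂(0.3232/0.0626) = 0.76540
  P(5)·log₂(P(5)/Q(5)) = 0.0276·log₂(0.0276/0.0098) = 0.04123

D_KL(P||Q) = -0.40663 + 0.40756 + 0.02794 + 0.76540 + 0.04123 = 0.83550 ≈ 0.8355 bits

D_KL(Q||P) = Σ Q(x) log₂(Q(x)/P(x))

Computing term by term:
  Q(1)·log₂(Q(1)/P(1)) = 0.8225·log₂(0.8225/0.4213) = 0.79385
  Q(2)·log₂(Q(2)/P(2)) = 0.0098·log₂(0.0098/0.1148) = -0.03479
  Q(3)·log₂(Q(3)/P(3)) = 0.0953·log₂(0.0953/0.1131) = -0.02354
  Q(4)·log₂(Q(4)/P(4)) = 0.0626·log₂(0.0626/0.3232) = -0.14825
  Q(5)·log₂(Q(5)/P(5)) = 0.0098·log₂(0.0098/0.0276) = -0.01464

D_KL(Q||P) = 0.79385 - 0.03479 - 0.02354 - 0.14825 - 0.01464 = 0.57263 ≈ 0.5726 bits

These are NOT equal (difference: 0.2629 bits). KL divergence is asymmetric: D_KL(P||Q) ≠ D_KL(Q||P) in general.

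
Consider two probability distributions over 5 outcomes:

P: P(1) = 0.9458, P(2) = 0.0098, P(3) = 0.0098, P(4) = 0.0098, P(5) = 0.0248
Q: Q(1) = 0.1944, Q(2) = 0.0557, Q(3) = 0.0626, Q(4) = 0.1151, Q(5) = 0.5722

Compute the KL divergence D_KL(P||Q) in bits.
1.9609 bits

D_KL(P||Q) = Σ P(x) log₂(P(x)/Q(x))

Computing term by term:
  P(1)·log₂(P(1)/Q(1)) = 0.9458·log₂(0.9458/0.1944) = 2.15880
  P(2)·log₂(P(2)/Q(2)) = 0.0098·log₂(0.0098/0.0557) = -0.02457
  P(3)·log₂(P(3)/Q(3)) = 0.0098·log₂(0.0098/0.0626) = -0.02622
  P(4)·log₂(P(4)/Q(4)) = 0.0098·log₂(0.0098/0.1151) = -0.03483
  P(5)·log₂(P(5)/Q(5)) = 0.0248·log₂(0.0248/0.5722) = -0.11230

D_KL(P||Q) = 2.15880 - 0.02457 - 0.02622 - 0.03483 - 0.11230 = 1.96088 ≈ 1.9609 bits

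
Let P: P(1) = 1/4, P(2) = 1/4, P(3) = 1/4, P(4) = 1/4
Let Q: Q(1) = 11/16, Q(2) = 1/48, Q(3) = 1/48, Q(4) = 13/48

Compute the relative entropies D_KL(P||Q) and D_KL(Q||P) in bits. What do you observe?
D_KL(P||Q) = 1.3988 bits, D_KL(Q||P) = 0.8853 bits. The two directions give different values (D_KL(P||Q) exceeds D_KL(Q||P) by 0.5135 bits): KL divergence is asymmetric.

D_KL(P||Q) = Σ P(x) log₂(P(x)/Q(x))

Computing term by term:
  P(1)·log₂(P(1)/Q(1)) = (1/4)·log₂((1/4)/(11/16)) = -0.36486
  P(2)·log₂(P(2)/Q(2)) = (1/4)·log₂((1/4)/(1/48)) = 0.89624
  P(3)·log₂(P(3)/Q(3)) = (1/4)·log₂((1/4)/(1/48)) = 0.89624
  P(4)·log₂(P(4)/Q(4)) = (1/4)·log₂((1/4)/(13/48)) = -0.02887

D_KL(P||Q) = -0.36486 + 0.89624 + 0.89624 - 0.02887 = 1.39875 ≈ 1.3988 bits

D_KL(Q||P) = Σ Q(x) log₂(Q(x)/P(x))

Computing term by term:
  Q(1)·log₂(Q(1)/P(1)) = (11/16)·log₂((11/16)/(1/4)) = 1.00336
  Q(2)·log₂(Q(2)/P(2)) = (1/48)·log₂((1/48)/(1/4)) = -0.07469
  Q(3)·log₂(Q(3)/P(3)) = (1/48)·log₂((1/48)/(1/4)) = -0.07469
  Q(4)·log₂(Q(4)/P(4)) = (13/48)·log₂((13/48)/(1/4)) = 0.03128

D_KL(Q||P) = 1.00336 - 0.07469 - 0.07469 + 0.03128 = 0.88526 ≈ 0.8853 bits

These are NOT equal (difference: 0.5135 bits). KL divergence is asymmetric: D_KL(P||Q) ≠ D_KL(Q||P) in general.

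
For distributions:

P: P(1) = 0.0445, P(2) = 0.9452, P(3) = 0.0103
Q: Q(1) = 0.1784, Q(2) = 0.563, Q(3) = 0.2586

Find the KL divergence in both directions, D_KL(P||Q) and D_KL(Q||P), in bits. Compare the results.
D_KL(P||Q) = 0.5695 bits, D_KL(Q||P) = 1.1390 bits. D_KL(Q||P) is larger than D_KL(P||Q) by 0.5695 bits; the two directions differ.

D_KL(P||Q) = Σ P(x) log₂(P(x)/Q(x))

Computing term by term:
  P(1)·log₂(P(1)/Q(1)) = 0.0445·log₂(0.0445/0.1784) = -0.08914
  P(2)·log₂(P(2)/Q(2)) = 0.9452·log₂(0.9452/0.563) = 0.70652
  P(3)·log₂(P(3)/Q(3)) = 0.0103·log₂(0.0103/0.2586) = -0.04790

D_KL(P||Q) = -0.08914 + 0.70652 - 0.04790 = 0.56948 ≈ 0.5695 bits

D_KL(Q||P) = Σ Q(x) log₂(Q(x)/P(x))

Computing term by term:
  Q(1)·log₂(Q(1)/P(1)) = 0.1784·log₂(0.1784/0.0445) = 0.35738
  Q(2)·log₂(Q(2)/P(2)) = 0.563·log₂(0.563/0.9452) = -0.42083
  Q(3)·log₂(Q(3)/P(3)) = 0.2586·log₂(0.2586/0.0103) = 1.20249

D_KL(Q||P) = 0.35738 - 0.42083 + 1.20249 = 1.13904 ≈ 1.1390 bits

These are NOT equal (difference: 0.5695 bits). KL divergence is asymmetric: D_KL(P||Q) ≠ D_KL(Q||P) in general.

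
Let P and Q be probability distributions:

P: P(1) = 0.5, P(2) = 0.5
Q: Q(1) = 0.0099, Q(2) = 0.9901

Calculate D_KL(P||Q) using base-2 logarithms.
2.3364 bits

D_KL(P||Q) = Σ P(x) log₂(P(x)/Q(x))

Computing term by term:
  P(1)·log₂(P(1)/Q(1)) = 0.5·log₂(0.5/0.0099) = 2.82918
  P(2)·log₂(P(2)/Q(2)) = 0.5·log₂(0.5/0.9901) = -0.49282

D_KL(P||Q) = 2.82918 - 0.49282 = 2.33636 ≈ 2.3364 bits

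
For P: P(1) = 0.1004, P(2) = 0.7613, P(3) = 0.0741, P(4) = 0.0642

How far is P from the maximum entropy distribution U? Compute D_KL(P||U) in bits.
0.8350 bits

U(i) = 1/4 for all i

D_KL(P||U) = Σ P(x) log₂(P(x) / (1/4))
           = Σ P(x) log₂(P(x)) + log₂(4)
           = log₂(4) - H(P)

H(P) = -Σ P(x) log₂(P(x)):
  -P(1)·log₂(P(1)) = -(0.1004)·log₂(0.1004) = 0.33294
  -P(2)·log₂(P(2)) = -(0.7613)·log₂(0.7613) = 0.29954
  -P(3)·log₂(P(3)) = -(0.0741)·log₂(0.0741) = 0.27820
  -P(4)·log₂(P(4)) = -(0.0642)·log₂(0.0642) = 0.25431
H(P) = 0.33294 + 0.29954 + 0.27820 + 0.25431 = 1.16499 bits

log₂(4) = 2.00000 bits

D_KL(P||U) = 2.00000 - 1.16499 = 0.83501 ≈ 0.8350 bits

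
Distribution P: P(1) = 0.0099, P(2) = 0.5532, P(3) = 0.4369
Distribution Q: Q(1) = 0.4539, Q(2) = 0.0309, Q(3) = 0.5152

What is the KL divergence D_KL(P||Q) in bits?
2.1439 bits

D_KL(P||Q) = Σ P(x) log₂(P(x)/Q(x))

Computing term by term:
  P(1)·log₂(P(1)/Q(1)) = 0.0099·log₂(0.0099/0.4539) = -0.05464
  P(2)·log₂(P(2)/Q(2)) = 0.5532·log₂(0.5532/0.0309) = 2.30249
  P(3)·log₂(P(3)/Q(3)) = 0.4369·log₂(0.4369/0.5152) = -0.10391

D_KL(P||Q) = -0.05464 + 2.30249 - 0.10391 = 2.14394 ≈ 2.1439 bits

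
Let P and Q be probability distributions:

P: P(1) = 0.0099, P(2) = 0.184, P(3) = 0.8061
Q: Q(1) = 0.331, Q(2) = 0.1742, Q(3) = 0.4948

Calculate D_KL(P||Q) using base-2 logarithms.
0.5320 bits

D_KL(P||Q) = Σ P(x) log₂(P(x)/Q(x))

Computing term by term:
  P(1)·log₂(P(1)/Q(1)) = 0.0099·log₂(0.0099/0.331) = -0.05013
  P(2)·log₂(P(2)/Q(2)) = 0.184·log₂(0.184/0.1742) = 0.01453
  P(3)·log₂(P(3)/Q(3)) = 0.8061·log₂(0.8061/0.4948) = 0.56759

D_KL(P||Q) = -0.05013 + 0.01453 + 0.56759 = 0.53199 ≈ 0.5320 bits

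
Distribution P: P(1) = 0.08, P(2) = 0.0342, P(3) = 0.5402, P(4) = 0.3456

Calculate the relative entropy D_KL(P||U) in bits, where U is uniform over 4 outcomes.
0.5323 bits

U(i) = 1/4 for all i

D_KL(P||U) = Σ P(x) log₂(P(x) / (1/4))
           = Σ P(x) log₂(P(x)) + log₂(4)
           = log₂(4) - H(P)

H(P) = -Σ P(x) log₂(P(x)):
  -P(1)·log₂(P(1)) = -(0.08)·log₂(0.08) = 0.29151
  -P(2)·log₂(P(2)) = -(0.0342)·log₂(0.0342) = 0.16655
  -P(3)·log₂(P(3)) = -(0.5402)·log₂(0.5402) = 0.47993
  -P(4)·log₂(P(4)) = -(0.3456)·log₂(0.3456) = 0.52974
H(P) = 0.29151 + 0.16655 + 0.47993 + 0.52974 = 1.46773 bits

log₂(4) = 2.00000 bits

D_KL(P||U) = 2.00000 - 1.46773 = 0.53227 ≈ 0.5323 bits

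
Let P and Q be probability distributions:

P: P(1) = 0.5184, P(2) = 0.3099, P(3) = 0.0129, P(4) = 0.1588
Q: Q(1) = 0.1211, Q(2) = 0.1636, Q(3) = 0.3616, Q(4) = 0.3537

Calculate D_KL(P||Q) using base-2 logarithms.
1.1276 bits

D_KL(P||Q) = Σ P(x) log₂(P(x)/Q(x))

Computing term by term:
  P(1)·log₂(P(1)/Q(1)) = 0.5184·log₂(0.5184/0.1211) = 1.08753
  P(2)·log₂(P(2)/Q(2)) = 0.3099·log₂(0.3099/0.1636) = 0.28561
  P(3)·log₂(P(3)/Q(3)) = 0.0129·log₂(0.0129/0.3616) = -0.06204
  P(4)·log₂(P(4)/Q(4)) = 0.1588·log₂(0.1588/0.3537) = -0.18346

D_KL(P||Q) = 1.08753 + 0.28561 - 0.06204 - 0.18346 = 1.12764 ≈ 1.1276 bits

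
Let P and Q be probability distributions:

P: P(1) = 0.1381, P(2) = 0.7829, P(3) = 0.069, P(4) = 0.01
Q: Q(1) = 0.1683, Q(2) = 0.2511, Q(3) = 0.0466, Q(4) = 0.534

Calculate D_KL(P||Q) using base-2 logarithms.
1.2267 bits

D_KL(P||Q) = Σ P(x) log₂(P(x)/Q(x))

Computing term by term:
  P(1)·log₂(P(1)/Q(1)) = 0.1381·log₂(0.1381/0.1683) = -0.03940
  P(2)·log₂(P(2)/Q(2)) = 0.7829·log₂(0.7829/0.2511) = 1.28440
  P(3)·log₂(P(3)/Q(3)) = 0.069·log₂(0.069/0.0466) = 0.03907
  P(4)·log₂(P(4)/Q(4)) = 0.01·log₂(0.01/0.534) = -0.05739

D_KL(P||Q) = -0.03940 + 1.28440 + 0.03907 - 0.05739 = 1.22668 ≈ 1.2267 bits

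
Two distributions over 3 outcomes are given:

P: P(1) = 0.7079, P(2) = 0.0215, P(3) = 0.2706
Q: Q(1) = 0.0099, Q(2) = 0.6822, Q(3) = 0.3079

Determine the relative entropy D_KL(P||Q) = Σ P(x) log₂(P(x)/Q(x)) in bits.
4.2030 bits

D_KL(P||Q) = Σ P(x) log₂(P(x)/Q(x))

Computing term by term:
  P(1)·log₂(P(1)/Q(1)) = 0.7079·log₂(0.7079/0.0099) = 4.36065
  P(2)·log₂(P(2)/Q(2)) = 0.0215·log₂(0.0215/0.6822) = -0.10724
  P(3)·log₂(P(3)/Q(3)) = 0.2706·log₂(0.2706/0.3079) = -0.05041

D_KL(P||Q) = 4.36065 - 0.10724 - 0.05041 = 4.20300 ≈ 4.2030 bits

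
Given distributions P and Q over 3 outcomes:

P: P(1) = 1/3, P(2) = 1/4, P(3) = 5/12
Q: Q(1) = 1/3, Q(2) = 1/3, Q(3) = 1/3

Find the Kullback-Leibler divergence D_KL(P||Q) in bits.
0.0304 bits

D_KL(P||Q) = Σ P(x) log₂(P(x)/Q(x))

Computing term by term:
  P(1)·log₂(P(1)/Q(1)) = (1/3)·log₂((1/3)/(1/3)) = 0.00000
  P(2)·log₂(P(2)/Q(2)) = (1/4)·log₂((1/4)/(1/3)) = -0.10376
  P(3)·log₂(P(3)/Q(3)) = (5/12)·log₂((5/12)/(1/3)) = 0.13414

D_KL(P||Q) = 0.00000 - 0.10376 + 0.13414 = 0.03038 ≈ 0.0304 bits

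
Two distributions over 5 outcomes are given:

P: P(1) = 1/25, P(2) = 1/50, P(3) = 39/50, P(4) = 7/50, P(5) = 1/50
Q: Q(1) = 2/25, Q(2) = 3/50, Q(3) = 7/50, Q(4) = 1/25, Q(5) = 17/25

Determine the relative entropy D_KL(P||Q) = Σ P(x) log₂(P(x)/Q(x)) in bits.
2.0125 bits

D_KL(P||Q) = Σ P(x) log₂(P(x)/Q(x))

Computing term by term:
  P(1)·log₂(P(1)/Q(1)) = (1/25)·log₂((1/25)/(2/25)) = -0.04000
  P(2)·log₂(P(2)/Q(2)) = (1/50)·log₂((1/50)/(3/50)) = -0.03170
  P(3)·log₂(P(3)/Q(3)) = (39/50)·log₂((39/50)/(7/50)) = 1.93288
  P(4)·log₂(P(4)/Q(4)) = (7/50)·log₂((7/50)/(1/25)) = 0.25303
  P(5)·log₂(P(5)/Q(5)) = (1/50)·log₂((1/50)/(17/25)) = -0.10175

D_KL(P||Q) = -0.04000 - 0.03170 + 1.93288 + 0.25303 - 0.10175 = 2.01246 ≈ 2.0125 bits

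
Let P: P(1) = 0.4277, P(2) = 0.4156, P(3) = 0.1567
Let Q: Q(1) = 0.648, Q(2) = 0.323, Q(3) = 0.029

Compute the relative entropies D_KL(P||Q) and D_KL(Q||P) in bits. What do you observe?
D_KL(P||Q) = 0.2762 bits, D_KL(Q||P) = 0.2004 bits. The two directions give different values (D_KL(P||Q) exceeds D_KL(Q||P) by 0.0758 bits): KL divergence is asymmetric.

D_KL(P||Q) = Σ P(x) log₂(P(x)/Q(x))

Computing term by term:
  P(1)·log₂(P(1)/Q(1)) = 0.4277·log₂(0.4277/0.648) = -0.25636
  P(2)·log₂(P(2)/Q(2)) = 0.4156·log₂(0.4156/0.323) = 0.15114
  P(3)·log₂(P(3)/Q(3)) = 0.1567·log₂(0.1567/0.029) = 0.38139

D_KL(P||Q) = -0.25636 + 0.15114 + 0.38139 = 0.27617 ≈ 0.2762 bits

D_KL(Q||P) = Σ Q(x) log₂(Q(x)/P(x))

Computing term by term:
  Q(1)·log₂(Q(1)/P(1)) = 0.648·log₂(0.648/0.4277) = 0.38841
  Q(2)·log₂(Q(2)/P(2)) = 0.323·log₂(0.323/0.4156) = -0.11746
  Q(3)·log₂(Q(3)/P(3)) = 0.029·log₂(0.029/0.1567) = -0.07058

D_KL(Q||P) = 0.38841 - 0.11746 - 0.07058 = 0.20037 ≈ 0.2004 bits

These are NOT equal (difference: 0.0758 bits). KL divergence is asymmetric: D_KL(P||Q) ≠ D_KL(Q||P) in general.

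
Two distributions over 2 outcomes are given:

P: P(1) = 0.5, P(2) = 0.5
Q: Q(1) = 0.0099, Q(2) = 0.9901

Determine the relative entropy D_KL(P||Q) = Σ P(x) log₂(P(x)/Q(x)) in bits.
2.3364 bits

D_KL(P||Q) = Σ P(x) log₂(P(x)/Q(x))

Computing term by term:
  P(1)·log₂(P(1)/Q(1)) = 0.5·log₂(0.5/0.0099) = 2.82918
  P(2)·log₂(P(2)/Q(2)) = 0.5·log₂(0.5/0.9901) = -0.49282

D_KL(P||Q) = 2.82918 - 0.49282 = 2.33636 ≈ 2.3364 bits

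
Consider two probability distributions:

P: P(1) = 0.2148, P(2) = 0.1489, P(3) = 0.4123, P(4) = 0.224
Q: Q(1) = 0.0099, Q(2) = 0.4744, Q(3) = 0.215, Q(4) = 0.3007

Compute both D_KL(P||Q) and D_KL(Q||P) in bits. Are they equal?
D_KL(P||Q) = 0.9968 bits, D_KL(Q||P) = 0.6749 bits. No, they are not equal.

D_KL(P||Q) = Σ P(x) log₂(P(x)/Q(x))

Computing term by term:
  P(1)·log₂(P(1)/Q(1)) = 0.2148·log₂(0.2148/0.0099) = 0.95359
  P(2)·log₂(P(2)/Q(2)) = 0.1489·log₂(0.1489/0.4744) = -0.24893
  P(3)·log₂(P(3)/Q(3)) = 0.4123·log₂(0.4123/0.215) = 0.38730
  P(4)·log₂(P(4)/Q(4)) = 0.224·log₂(0.224/0.3007) = -0.09516

D_KL(P||Q) = 0.95359 - 0.24893 + 0.38730 - 0.09516 = 0.99680 ≈ 0.9968 bits

D_KL(Q||P) = Σ Q(x) log₂(Q(x)/P(x))

Computing term by term:
  Q(1)·log₂(Q(1)/P(1)) = 0.0099·log₂(0.0099/0.2148) = -0.04395
  Q(2)·log₂(Q(2)/P(2)) = 0.4744·log₂(0.4744/0.1489) = 0.79308
  Q(3)·log₂(Q(3)/P(3)) = 0.215·log₂(0.215/0.4123) = -0.20196
  Q(4)·log₂(Q(4)/P(4)) = 0.3007·log₂(0.3007/0.224) = 0.12775

D_KL(Q||P) = -0.04395 + 0.79308 - 0.20196 + 0.12775 = 0.67492 ≈ 0.6749 bits

These are NOT equal (difference: 0.3219 bits). KL divergence is asymmetric: D_KL(P||Q) ≠ D_KL(Q||P) in general.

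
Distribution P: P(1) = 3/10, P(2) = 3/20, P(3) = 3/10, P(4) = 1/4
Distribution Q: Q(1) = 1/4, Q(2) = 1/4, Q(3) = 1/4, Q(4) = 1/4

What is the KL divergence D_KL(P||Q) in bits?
0.0473 bits

D_KL(P||Q) = Σ P(x) log₂(P(x)/Q(x))

Computing term by term:
  P(1)·log₂(P(1)/Q(1)) = (3/10)·log₂((3/10)/(1/4)) = 0.07891
  P(2)·log₂(P(2)/Q(2)) = (3/20)·log₂((3/20)/(1/4)) = -0.11054
  P(3)·log₂(P(3)/Q(3)) = (3/10)·log₂((3/10)/(1/4)) = 0.07891
  P(4)·log₂(P(4)/Q(4)) = (1/4)·log₂((1/4)/(1/4)) = 0.00000

D_KL(P||Q) = 0.07891 - 0.11054 + 0.07891 + 0.00000 = 0.04728 ≈ 0.0473 bits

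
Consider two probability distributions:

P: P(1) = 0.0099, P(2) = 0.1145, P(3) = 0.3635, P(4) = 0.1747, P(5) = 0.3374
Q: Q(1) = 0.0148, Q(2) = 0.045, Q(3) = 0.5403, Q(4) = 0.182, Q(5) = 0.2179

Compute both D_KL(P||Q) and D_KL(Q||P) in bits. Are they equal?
D_KL(P||Q) = 0.1432 bits, D_KL(Q||P) = 0.1302 bits. No, they are not equal.

D_KL(P||Q) = Σ P(x) log₂(P(x)/Q(x))

Computing term by term:
  P(1)·log₂(P(1)/Q(1)) = 0.0099·log₂(0.0099/0.0148) = -0.00574
  P(2)·log₂(P(2)/Q(2)) = 0.1145·log₂(0.1145/0.045) = 0.15427
  P(3)·log₂(P(3)/Q(3)) = 0.3635·log₂(0.3635/0.5403) = -0.20785
  P(4)·log₂(P(4)/Q(4)) = 0.1747·log₂(0.1747/0.182) = -0.01032
  P(5)·log₂(P(5)/Q(5)) = 0.3374·log₂(0.3374/0.2179) = 0.21283

D_KL(P||Q) = -0.00574 + 0.15427 - 0.20785 - 0.01032 + 0.21283 = 0.14319 ≈ 0.1432 bits

D_KL(Q||P) = Σ Q(x) log₂(Q(x)/P(x))

Computing term by term:
  Q(1)·log₂(Q(1)/P(1)) = 0.0148·log₂(0.0148/0.0099) = 0.00859
  Q(2)·log₂(Q(2)/P(2)) = 0.045·log₂(0.045/0.1145) = -0.06063
  Q(3)·log₂(Q(3)/P(3)) = 0.5403·log₂(0.5403/0.3635) = 0.30895
  Q(4)·log₂(Q(4)/P(4)) = 0.182·log₂(0.182/0.1747) = 0.01075
  Q(5)·log₂(Q(5)/P(5)) = 0.2179·log₂(0.2179/0.3374) = -0.13745

D_KL(Q||P) = 0.00859 - 0.06063 + 0.30895 + 0.01075 - 0.13745 = 0.13021 ≈ 0.1302 bits

These are NOT equal (difference: 0.0130 bits). KL divergence is asymmetric: D_KL(P||Q) ≠ D_KL(Q||P) in general.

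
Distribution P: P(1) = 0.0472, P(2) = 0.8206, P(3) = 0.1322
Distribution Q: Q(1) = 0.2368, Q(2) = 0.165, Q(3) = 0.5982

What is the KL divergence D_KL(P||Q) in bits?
1.5013 bits

D_KL(P||Q) = Σ P(x) log₂(P(x)/Q(x))

Computing term by term:
  P(1)·log₂(P(1)/Q(1)) = 0.0472·log₂(0.0472/0.2368) = -0.10983
  P(2)·log₂(P(2)/Q(2)) = 0.8206·log₂(0.8206/0.165) = 1.89904
  P(3)·log₂(P(3)/Q(3)) = 0.1322·log₂(0.1322/0.5982) = -0.28792

D_KL(P||Q) = -0.10983 + 1.89904 - 0.28792 = 1.50129 ≈ 1.5013 bits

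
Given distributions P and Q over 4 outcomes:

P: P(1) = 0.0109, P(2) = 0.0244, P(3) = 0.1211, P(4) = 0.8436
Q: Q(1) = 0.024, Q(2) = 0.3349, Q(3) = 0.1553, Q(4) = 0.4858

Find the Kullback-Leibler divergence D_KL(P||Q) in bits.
0.5236 bits

D_KL(P||Q) = Σ P(x) log₂(P(x)/Q(x))

Computing term by term:
  P(1)·log₂(P(1)/Q(1)) = 0.0109·log₂(0.0109/0.024) = -0.01241
  P(2)·log₂(P(2)/Q(2)) = 0.0244·log₂(0.0244/0.3349) = -0.09220
  P(3)·log₂(P(3)/Q(3)) = 0.1211·log₂(0.1211/0.1553) = -0.04346
  P(4)·log₂(P(4)/Q(4)) = 0.8436·log₂(0.8436/0.4858) = 0.67167

D_KL(P||Q) = -0.01241 - 0.09220 - 0.04346 + 0.67167 = 0.52360 ≈ 0.5236 bits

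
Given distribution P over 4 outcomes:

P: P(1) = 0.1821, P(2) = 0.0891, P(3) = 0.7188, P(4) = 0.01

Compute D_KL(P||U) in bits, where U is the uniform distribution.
0.8329 bits

U(i) = 1/4 for all i

D_KL(P||U) = Σ P(x) log₂(P(x) / (1/4))
           = Σ P(x) log₂(P(x)) + log₂(4)
           = log₂(4) - H(P)

H(P) = -Σ P(x) log₂(P(x)):
  -P(1)·log₂(P(1)) = -(0.1821)·log₂(0.1821) = 0.44746
  -P(2)·log₂(P(2)) = -(0.0891)·log₂(0.0891) = 0.31082
  -P(3)·log₂(P(3)) = -(0.7188)·log₂(0.7188) = 0.34239
  -P(4)·log₂(P(4)) = -(0.01)·log₂(0.01) = 0.06644
H(P) = 0.44746 + 0.31082 + 0.34239 + 0.06644 = 1.16711 bits

log₂(4) = 2.00000 bits

D_KL(P||U) = 2.00000 - 1.16711 = 0.83289 ≈ 0.8329 bits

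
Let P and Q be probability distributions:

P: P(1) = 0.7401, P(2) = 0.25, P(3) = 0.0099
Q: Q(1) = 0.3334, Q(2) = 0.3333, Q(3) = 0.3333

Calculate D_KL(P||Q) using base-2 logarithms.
0.6975 bits

D_KL(P||Q) = Σ P(x) log₂(P(x)/Q(x))

Computing term by term:
  P(1)·log₂(P(1)/Q(1)) = 0.7401·log₂(0.7401/0.3334) = 0.85146
  P(2)·log₂(P(2)/Q(2)) = 0.25·log₂(0.25/0.3333) = -0.10372
  P(3)·log₂(P(3)/Q(3)) = 0.0099·log₂(0.0099/0.3333) = -0.05023

D_KL(P||Q) = 0.85146 - 0.10372 - 0.05023 = 0.69751 ≈ 0.6975 bits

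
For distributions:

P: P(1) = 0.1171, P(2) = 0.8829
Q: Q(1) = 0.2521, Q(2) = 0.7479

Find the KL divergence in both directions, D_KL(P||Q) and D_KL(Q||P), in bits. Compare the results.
D_KL(P||Q) = 0.0818 bits, D_KL(Q||P) = 0.0998 bits. D_KL(Q||P) is larger than D_KL(P||Q) by 0.0180 bits; the two directions differ.

D_KL(P||Q) = Σ P(x) log₂(P(x)/Q(x))

Computing term by term:
  P(1)·log₂(P(1)/Q(1)) = 0.1171·log₂(0.1171/0.2521) = -0.12954
  P(2)·log₂(P(2)/Q(2)) = 0.8829·log₂(0.8829/0.7479) = 0.21137

D_KL(P||Q) = -0.12954 + 0.21137 = 0.08183 ≈ 0.0818 bits

D_KL(Q||P) = Σ Q(x) log₂(Q(x)/P(x))

Computing term by term:
  Q(1)·log₂(Q(1)/P(1)) = 0.2521·log₂(0.2521/0.1171) = 0.27889
  Q(2)·log₂(Q(2)/P(2)) = 0.7479·log₂(0.7479/0.8829) = -0.17905

D_KL(Q||P) = 0.27889 - 0.17905 = 0.09984 ≈ 0.0998 bits

These are NOT equal (difference: 0.0180 bits). KL divergence is asymmetric: D_KL(P||Q) ≠ D_KL(Q||P) in general.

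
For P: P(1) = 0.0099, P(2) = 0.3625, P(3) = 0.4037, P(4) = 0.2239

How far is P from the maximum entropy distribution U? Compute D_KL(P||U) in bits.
0.3917 bits

U(i) = 1/4 for all i

D_KL(P||U) = Σ P(x) log₂(P(x) / (1/4))
           = Σ P(x) log₂(P(x)) + log₂(4)
           = log₂(4) - H(P)

H(P) = -Σ P(x) log₂(P(x)):
  -P(1)·log₂(P(1)) = -(0.0099)·log₂(0.0099) = 0.06592
  -P(2)·log₂(P(2)) = -(0.3625)·log₂(0.3625) = 0.53068
  -P(3)·log₂(P(3)) = -(0.4037)·log₂(0.4037) = 0.52830
  -P(4)·log₂(P(4)) = -(0.2239)·log₂(0.2239) = 0.48342
H(P) = 0.06592 + 0.53068 + 0.52830 + 0.48342 = 1.60832 bits

log₂(4) = 2.00000 bits

D_KL(P||U) = 2.00000 - 1.60832 = 0.39168 ≈ 0.3917 bits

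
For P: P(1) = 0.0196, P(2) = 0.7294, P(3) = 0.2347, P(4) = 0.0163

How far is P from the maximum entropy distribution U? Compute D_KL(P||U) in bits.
0.9692 bits

U(i) = 1/4 for all i

D_KL(P||U) = Σ P(x) log₂(P(x) / (1/4))
           = Σ P(x) log₂(P(x)) + log₂(4)
           = log₂(4) - H(P)

H(P) = -Σ P(x) log₂(P(x)):
  -P(1)·log₂(P(1)) = -(0.0196)·log₂(0.0196) = 0.11119
  -P(2)·log₂(P(2)) = -(0.7294)·log₂(0.7294) = 0.33204
  -P(3)·log₂(P(3)) = -(0.2347)·log₂(0.2347) = 0.49078
  -P(4)·log₂(P(4)) = -(0.0163)·log₂(0.0163) = 0.09681
H(P) = 0.11119 + 0.33204 + 0.49078 + 0.09681 = 1.03082 bits

log₂(4) = 2.00000 bits

D_KL(P||U) = 2.00000 - 1.03082 = 0.96918 ≈ 0.9692 bits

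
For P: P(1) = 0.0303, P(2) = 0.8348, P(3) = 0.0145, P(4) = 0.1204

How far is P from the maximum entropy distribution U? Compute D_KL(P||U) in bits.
1.1734 bits

U(i) = 1/4 for all i

D_KL(P||U) = Σ P(x) log₂(P(x) / (1/4))
           = Σ P(x) log₂(P(x)) + log₂(4)
           = log₂(4) - H(P)

H(P) = -Σ P(x) log₂(P(x)):
  -P(1)·log₂(P(1)) = -(0.0303)·log₂(0.0303) = 0.15285
  -P(2)·log₂(P(2)) = -(0.8348)·log₂(0.8348) = 0.21746
  -P(3)·log₂(P(3)) = -(0.0145)·log₂(0.0145) = 0.08856
  -P(4)·log₂(P(4)) = -(0.1204)·log₂(0.1204) = 0.36771
H(P) = 0.15285 + 0.21746 + 0.08856 + 0.36771 = 0.82658 bits

log₂(4) = 2.00000 bits

D_KL(P||U) = 2.00000 - 0.82658 = 1.17342 ≈ 1.1734 bits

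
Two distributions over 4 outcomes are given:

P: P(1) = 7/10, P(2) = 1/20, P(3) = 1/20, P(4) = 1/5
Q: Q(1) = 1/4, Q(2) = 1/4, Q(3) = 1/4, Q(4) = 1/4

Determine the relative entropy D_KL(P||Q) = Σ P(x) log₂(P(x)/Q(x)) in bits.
0.7432 bits

D_KL(P||Q) = Σ P(x) log₂(P(x)/Q(x))

Computing term by term:
  P(1)·log₂(P(1)/Q(1)) = (7/10)·log₂((7/10)/(1/4)) = 1.03980
  P(2)·log₂(P(2)/Q(2)) = (1/20)·log₂((1/20)/(1/4)) = -0.11610
  P(3)·log₂(P(3)/Q(3)) = (1/20)·log₂((1/20)/(1/4)) = -0.11610
  P(4)·log₂(P(4)/Q(4)) = (1/5)·log₂((1/5)/(1/4)) = -0.06439

D_KL(P||Q) = 1.03980 - 0.11610 - 0.11610 - 0.06439 = 0.74321 ≈ 0.7432 bits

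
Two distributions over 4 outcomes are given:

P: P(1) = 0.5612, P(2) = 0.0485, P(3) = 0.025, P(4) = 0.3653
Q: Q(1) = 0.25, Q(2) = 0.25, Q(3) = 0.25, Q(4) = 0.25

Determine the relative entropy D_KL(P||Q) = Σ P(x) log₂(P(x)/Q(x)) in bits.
0.6568 bits

D_KL(P||Q) = Σ P(x) log₂(P(x)/Q(x))

Computing term by term:
  P(1)·log₂(P(1)/Q(1)) = 0.5612·log₂(0.5612/0.25) = 0.65469
  P(2)·log₂(P(2)/Q(2)) = 0.0485·log₂(0.0485/0.25) = -0.11474
  P(3)·log₂(P(3)/Q(3)) = 0.025·log₂(0.025/0.25) = -0.08305
  P(4)·log₂(P(4)/Q(4)) = 0.3653·log₂(0.3653/0.25) = 0.19988

D_KL(P||Q) = 0.65469 - 0.11474 - 0.08305 + 0.19988 = 0.65678 ≈ 0.6568 bits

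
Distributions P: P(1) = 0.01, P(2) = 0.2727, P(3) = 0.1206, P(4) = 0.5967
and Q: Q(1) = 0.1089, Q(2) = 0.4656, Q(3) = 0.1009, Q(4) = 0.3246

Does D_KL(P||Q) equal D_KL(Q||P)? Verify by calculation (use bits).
D_KL(P||Q) = 0.3102 bits, D_KL(Q||P) = 0.4234 bits. No — D_KL(P||Q) ≠ D_KL(Q||P) for this pair.

D_KL(P||Q) = Σ P(x) log₂(P(x)/Q(x))

Computing term by term:
  P(1)·log₂(P(1)/Q(1)) = 0.01·log₂(0.01/0.1089) = -0.03445
  P(2)·log₂(P(2)/Q(2)) = 0.2727·log₂(0.2727/0.4656) = -0.21046
  P(3)·log₂(P(3)/Q(3)) = 0.1206·log₂(0.1206/0.1009) = 0.03103
  P(4)·log₂(P(4)/Q(4)) = 0.5967·log₂(0.5967/0.3246) = 0.52411

D_KL(P||Q) = -0.03445 - 0.21046 + 0.03103 + 0.52411 = 0.31023 ≈ 0.3102 bits

D_KL(Q||P) = Σ Q(x) log₂(Q(x)/P(x))

Computing term by term:
  Q(1)·log₂(Q(1)/P(1)) = 0.1089·log₂(0.1089/0.01) = 0.37515
  Q(2)·log₂(Q(2)/P(2)) = 0.4656·log₂(0.4656/0.2727) = 0.35934
  Q(3)·log₂(Q(3)/P(3)) = 0.1009·log₂(0.1009/0.1206) = -0.02596
  Q(4)·log₂(Q(4)/P(4)) = 0.3246·log₂(0.3246/0.5967) = -0.28511

D_KL(Q||P) = 0.37515 + 0.35934 - 0.02596 - 0.28511 = 0.42342 ≈ 0.4234 bits

These are NOT equal (difference: 0.1132 bits). KL divergence is asymmetric: D_KL(P||Q) ≠ D_KL(Q||P) in general.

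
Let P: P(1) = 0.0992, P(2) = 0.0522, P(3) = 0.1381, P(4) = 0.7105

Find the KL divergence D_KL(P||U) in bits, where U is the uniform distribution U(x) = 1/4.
0.7022 bits

U(i) = 1/4 for all i

D_KL(P||U) = Σ P(x) log₂(P(x) / (1/4))
           = Σ P(x) log₂(P(x)) + log₂(4)
           = log₂(4) - H(P)

H(P) = -Σ P(x) log₂(P(x)):
  -P(1)·log₂(P(1)) = -(0.0992)·log₂(0.0992) = 0.33068
  -P(2)·log₂(P(2)) = -(0.0522)·log₂(0.0522) = 0.22236
  -P(3)·log₂(P(3)) = -(0.1381)·log₂(0.1381) = 0.39444
  -P(4)·log₂(P(4)) = -(0.7105)·log₂(0.7105) = 0.35034
H(P) = 0.33068 + 0.22236 + 0.39444 + 0.35034 = 1.29782 bits

log₂(4) = 2.00000 bits

D_KL(P||U) = 2.00000 - 1.29782 = 0.70218 ≈ 0.7022 bits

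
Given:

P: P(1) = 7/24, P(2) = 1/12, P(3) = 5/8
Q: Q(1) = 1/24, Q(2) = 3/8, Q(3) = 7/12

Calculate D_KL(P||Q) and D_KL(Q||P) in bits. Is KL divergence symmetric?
D_KL(P||Q) = 0.7002 bits, D_KL(Q||P) = 0.6387 bits. No, KL divergence is not symmetric.

D_KL(P||Q) = Σ P(x) log₂(P(x)/Q(x))

Computing term by term:
  P(1)·log₂(P(1)/Q(1)) = (7/24)·log₂((7/24)/(1/24)) = 0.81881
  P(2)·log₂(P(2)/Q(2)) = (1/12)·log₂((1/12)/(3/8)) = -0.18083
  P(3)·log₂(P(3)/Q(3)) = (5/8)·log₂((5/8)/(7/12)) = 0.06221

D_KL(P||Q) = 0.81881 - 0.18083 + 0.06221 = 0.70019 ≈ 0.7002 bits

D_KL(Q||P) = Σ Q(x) log₂(Q(x)/P(x))

Computing term by term:
  Q(1)·log₂(Q(1)/P(1)) = (1/24)·log₂((1/24)/(7/24)) = -0.11697
  Q(2)·log₂(Q(2)/P(2)) = (3/8)·log₂((3/8)/(1/12)) = 0.81372
  Q(3)·log₂(Q(3)/P(3)) = (7/12)·log₂((7/12)/(5/8)) = -0.05806

D_KL(Q||P) = -0.11697 + 0.81372 - 0.05806 = 0.63869 ≈ 0.6387 bits

These are NOT equal (difference: 0.0615 bits). KL divergence is asymmetric: D_KL(P||Q) ≠ D_KL(Q||P) in general.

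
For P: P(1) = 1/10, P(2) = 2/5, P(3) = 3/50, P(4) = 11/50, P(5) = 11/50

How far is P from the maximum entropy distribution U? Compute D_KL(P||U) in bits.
0.2563 bits

U(i) = 1/5 for all i

D_KL(P||U) = Σ P(x) log₂(P(x) / (1/5))
           = Σ P(x) log₂(P(x)) + log₂(5)
           = log₂(5) - H(P)

H(P) = -Σ P(x) log₂(P(x)):
  -P(1)·log₂(P(1)) = -(1/10)·log₂(1/10) = 0.33219
  -P(2)·log₂(P(2)) = -(2/5)·log₂(2/5) = 0.52877
  -P(3)·log₂(P(3)) = -(3/50)·log₂(3/50) = 0.24353
  -P(4)·log₂(P(4)) = -(11/50)·log₂(11/50) = 0.48057
  -P(5)·log₂(P(5)) = -(11/50)·log₂(11/50) = 0.48057
H(P) = 0.33219 + 0.52877 + 0.24353 + 0.48057 + 0.48057 = 2.06563 bits

log₂(5) = 2.32193 bits

D_KL(P||U) = 2.32193 - 2.06563 = 0.25630 ≈ 0.2563 bits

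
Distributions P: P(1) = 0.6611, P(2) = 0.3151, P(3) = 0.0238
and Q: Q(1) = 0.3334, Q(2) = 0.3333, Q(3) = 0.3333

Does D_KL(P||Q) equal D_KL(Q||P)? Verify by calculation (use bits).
D_KL(P||Q) = 0.5368 bits, D_KL(Q||P) = 0.9669 bits. No — D_KL(P||Q) ≠ D_KL(Q||P) for this pair.

D_KL(P||Q) = Σ P(x) log₂(P(x)/Q(x))

Computing term by term:
  P(1)·log₂(P(1)/Q(1)) = 0.6611·log₂(0.6611/0.3334) = 0.65291
  P(2)·log₂(P(2)/Q(2)) = 0.3151·log₂(0.3151/0.3333) = -0.02553
  P(3)·log₂(P(3)/Q(3)) = 0.0238·log₂(0.0238/0.3333) = -0.09063

D_KL(P||Q) = 0.65291 - 0.02553 - 0.09063 = 0.53675 ≈ 0.5368 bits

D_KL(Q||P) = Σ Q(x) log₂(Q(x)/P(x))

Computing term by term:
  Q(1)·log₂(Q(1)/P(1)) = 0.3334·log₂(0.3334/0.6611) = -0.32927
  Q(2)·log₂(Q(2)/P(2)) = 0.3333·log₂(0.3333/0.3151) = 0.02700
  Q(3)·log₂(Q(3)/P(3)) = 0.3333·log₂(0.3333/0.0238) = 1.26914

D_KL(Q||P) = -0.32927 + 0.02700 + 1.26914 = 0.96687 ≈ 0.9669 bits

These are NOT equal (difference: 0.4301 bits). KL divergence is asymmetric: D_KL(P||Q) ≠ D_KL(Q||P) in general.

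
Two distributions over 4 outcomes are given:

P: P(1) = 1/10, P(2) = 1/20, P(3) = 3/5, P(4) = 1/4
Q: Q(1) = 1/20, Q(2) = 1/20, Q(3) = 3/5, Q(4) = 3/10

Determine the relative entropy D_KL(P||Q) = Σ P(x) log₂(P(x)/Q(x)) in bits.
0.0342 bits

D_KL(P||Q) = Σ P(x) log₂(P(x)/Q(x))

Computing term by term:
  P(1)·log₂(P(1)/Q(1)) = (1/10)·log₂((1/10)/(1/20)) = 0.10000
  P(2)·log₂(P(2)/Q(2)) = (1/20)·log₂((1/20)/(1/20)) = 0.00000
  P(3)·log₂(P(3)/Q(3)) = (3/5)·log₂((3/5)/(3/5)) = 0.00000
  P(4)·log₂(P(4)/Q(4)) = (1/4)·log₂((1/4)/(3/10)) = -0.06576

D_KL(P||Q) = 0.10000 + 0.00000 + 0.00000 - 0.06576 = 0.03424 ≈ 0.0342 bits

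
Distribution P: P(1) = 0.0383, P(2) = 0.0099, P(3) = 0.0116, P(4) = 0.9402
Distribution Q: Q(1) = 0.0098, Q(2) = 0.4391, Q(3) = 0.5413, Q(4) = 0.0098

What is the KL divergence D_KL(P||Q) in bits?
6.1472 bits

D_KL(P||Q) = Σ P(x) log₂(P(x)/Q(x))

Computing term by term:
  P(1)·log₂(P(1)/Q(1)) = 0.0383·log₂(0.0383/0.0098) = 0.07532
  P(2)·log₂(P(2)/Q(2)) = 0.0099·log₂(0.0099/0.4391) = -0.05416
  P(3)·log₂(P(3)/Q(3)) = 0.0116·log₂(0.0116/0.5413) = -0.06431
  P(4)·log₂(P(4)/Q(4)) = 0.9402·log₂(0.9402/0.0098) = 6.19032

D_KL(P||Q) = 0.07532 - 0.05416 - 0.06431 + 6.19032 = 6.14717 ≈ 6.1472 bits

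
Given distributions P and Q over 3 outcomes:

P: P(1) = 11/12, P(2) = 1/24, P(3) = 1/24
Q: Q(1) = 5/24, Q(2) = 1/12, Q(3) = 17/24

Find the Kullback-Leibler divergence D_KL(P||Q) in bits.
1.7474 bits

D_KL(P||Q) = Σ P(x) log₂(P(x)/Q(x))

Computing term by term:
  P(1)·log₂(P(1)/Q(1)) = (11/12)·log₂((11/12)/(5/24)) = 1.95938
  P(2)·log₂(P(2)/Q(2)) = (1/24)·log₂((1/24)/(1/12)) = -0.04167
  P(3)·log₂(P(3)/Q(3)) = (1/24)·log₂((1/24)/(17/24)) = -0.17031

D_KL(P||Q) = 1.95938 - 0.04167 - 0.17031 = 1.74740 ≈ 1.7474 bits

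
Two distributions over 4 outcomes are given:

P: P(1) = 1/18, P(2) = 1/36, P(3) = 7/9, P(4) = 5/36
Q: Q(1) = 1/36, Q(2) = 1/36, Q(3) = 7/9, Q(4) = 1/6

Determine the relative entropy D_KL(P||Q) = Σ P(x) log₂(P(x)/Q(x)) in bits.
0.0190 bits

D_KL(P||Q) = Σ P(x) log₂(P(x)/Q(x))

Computing term by term:
  P(1)·log₂(P(1)/Q(1)) = (1/18)·log₂((1/18)/(1/36)) = 0.05556
  P(2)·log₂(P(2)/Q(2)) = (1/36)·log₂((1/36)/(1/36)) = 0.00000
  P(3)·log₂(P(3)/Q(3)) = (7/9)·log₂((7/9)/(7/9)) = 0.00000
  P(4)·log₂(P(4)/Q(4)) = (5/36)·log₂((5/36)/(1/6)) = -0.03653

D_KL(P||Q) = 0.05556 + 0.00000 + 0.00000 - 0.03653 = 0.01903 ≈ 0.0190 bits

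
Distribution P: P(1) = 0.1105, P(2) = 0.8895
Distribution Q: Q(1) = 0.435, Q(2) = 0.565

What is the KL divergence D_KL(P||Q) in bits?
0.3639 bits

D_KL(P||Q) = Σ P(x) log₂(P(x)/Q(x))

Computing term by term:
  P(1)·log₂(P(1)/Q(1)) = 0.1105·log₂(0.1105/0.435) = -0.21846
  P(2)·log₂(P(2)/Q(2)) = 0.8895·log₂(0.8895/0.565) = 0.58239

D_KL(P||Q) = -0.21846 + 0.58239 = 0.36393 ≈ 0.3639 bits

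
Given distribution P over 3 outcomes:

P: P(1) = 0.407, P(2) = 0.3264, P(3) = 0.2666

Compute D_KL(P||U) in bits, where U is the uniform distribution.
0.0214 bits

U(i) = 1/3 for all i

D_KL(P||U) = Σ P(x) log₂(P(x) / (1/3))
           = Σ P(x) log₂(P(x)) + log₂(3)
           = log₂(3) - H(P)

H(P) = -Σ P(x) log₂(P(x)):
  -P(1)·log₂(P(1)) = -(0.407)·log₂(0.407) = 0.52784
  -P(2)·log₂(P(2)) = -(0.3264)·log₂(0.3264) = 0.52723
  -P(3)·log₂(P(3)) = -(0.2666)·log₂(0.2666) = 0.50847
H(P) = 0.52784 + 0.52723 + 0.50847 = 1.56354 bits

log₂(3) = 1.58496 bits

D_KL(P||U) = 1.58496 - 1.56354 = 0.02142 ≈ 0.0214 bits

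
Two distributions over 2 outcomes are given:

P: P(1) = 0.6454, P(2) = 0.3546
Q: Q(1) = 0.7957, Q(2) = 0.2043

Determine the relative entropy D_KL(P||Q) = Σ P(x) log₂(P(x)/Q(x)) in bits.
0.0872 bits

D_KL(P||Q) = Σ P(x) log₂(P(x)/Q(x))

Computing term by term:
  P(1)·log₂(P(1)/Q(1)) = 0.6454·log₂(0.6454/0.7957) = -0.19493
  P(2)·log₂(P(2)/Q(2)) = 0.3546·log₂(0.3546/0.2043) = 0.28209

D_KL(P||Q) = -0.19493 + 0.28209 = 0.08716 ≈ 0.0872 bits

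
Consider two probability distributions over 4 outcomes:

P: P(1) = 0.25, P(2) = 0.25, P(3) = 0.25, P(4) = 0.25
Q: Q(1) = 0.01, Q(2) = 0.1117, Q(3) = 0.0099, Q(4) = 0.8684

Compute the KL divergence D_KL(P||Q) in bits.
2.1670 bits

D_KL(P||Q) = Σ P(x) log₂(P(x)/Q(x))

Computing term by term:
  P(1)·log₂(P(1)/Q(1)) = 0.25·log₂(0.25/0.01) = 1.16096
  P(2)·log₂(P(2)/Q(2)) = 0.25·log₂(0.25/0.1117) = 0.29057
  P(3)·log₂(P(3)/Q(3)) = 0.25·log₂(0.25/0.0099) = 1.16459
  P(4)·log₂(P(4)/Q(4)) = 0.25·log₂(0.25/0.8684) = -0.44911

D_KL(P||Q) = 1.16096 + 0.29057 + 1.16459 - 0.44911 = 2.16701 ≈ 2.1670 bits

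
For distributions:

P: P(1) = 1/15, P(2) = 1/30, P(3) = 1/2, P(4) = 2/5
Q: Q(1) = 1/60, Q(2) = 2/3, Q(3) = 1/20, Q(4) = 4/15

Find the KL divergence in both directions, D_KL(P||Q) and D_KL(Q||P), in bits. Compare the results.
D_KL(P||Q) = 1.8842 bits, D_KL(Q||P) = 2.5259 bits. D_KL(Q||P) is larger than D_KL(P||Q) by 0.6417 bits; the two directions differ.

D_KL(P||Q) = Σ P(x) log₂(P(x)/Q(x))

Computing term by term:
  P(1)·log₂(P(1)/Q(1)) = (1/15)·log₂((1/15)/(1/60)) = 0.13333
  P(2)·log₂(P(2)/Q(2)) = (1/30)·log₂((1/30)/(2/3)) = -0.14406
  P(3)·log₂(P(3)/Q(3)) = (1/2)·log₂((1/2)/(1/20)) = 1.66096
  P(4)·log₂(P(4)/Q(4)) = (2/5)·log₂((2/5)/(4/15)) = 0.23399

D_KL(P||Q) = 0.13333 - 0.14406 + 1.66096 + 0.23399 = 1.88422 ≈ 1.8842 bits

D_KL(Q||P) = Σ Q(x) log₂(Q(x)/P(x))

Computing term by term:
  Q(1)·log₂(Q(1)/P(1)) = (1/60)·log₂((1/60)/(1/15)) = -0.03333
  Q(2)·log₂(Q(2)/P(2)) = (2/3)·log₂((2/3)/(1/30)) = 2.88129
  Q(3)·log₂(Q(3)/P(3)) = (1/20)·log₂((1/20)/(1/2)) = -0.16610
  Q(4)·log₂(Q(4)/P(4)) = (4/15)·log₂((4/15)/(2/5)) = -0.15599

D_KL(Q||P) = -0.03333 + 2.88129 - 0.16610 - 0.15599 = 2.52587 ≈ 2.5259 bits

These are NOT equal (difference: 0.6417 bits). KL divergence is asymmetric: D_KL(P||Q) ≠ D_KL(Q||P) in general.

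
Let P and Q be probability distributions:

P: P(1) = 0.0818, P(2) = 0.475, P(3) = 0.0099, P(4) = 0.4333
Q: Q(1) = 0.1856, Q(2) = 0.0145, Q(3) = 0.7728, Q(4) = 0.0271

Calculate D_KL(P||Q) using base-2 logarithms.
3.9649 bits

D_KL(P||Q) = Σ P(x) log₂(P(x)/Q(x))

Computing term by term:
  P(1)·log₂(P(1)/Q(1)) = 0.0818·log₂(0.0818/0.1856) = -0.09669
  P(2)·log₂(P(2)/Q(2)) = 0.475·log₂(0.475/0.0145) = 2.39106
  P(3)·log₂(P(3)/Q(3)) = 0.0099·log₂(0.0099/0.7728) = -0.06224
  P(4)·log₂(P(4)/Q(4)) = 0.4333·log₂(0.4333/0.0271) = 1.73277

D_KL(P||Q) = -0.09669 + 2.39106 - 0.06224 + 1.73277 = 3.96490 ≈ 3.9649 bits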